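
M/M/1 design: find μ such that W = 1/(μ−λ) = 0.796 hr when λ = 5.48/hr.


W = 1/(μ−λ) ⇒ μ − λ = 1/W = 1/0.796 = 1.2563
μ = λ + 1/W = 5.48 + 1.2563 = 6.7363 per hr

Final: 6.7363 /hr


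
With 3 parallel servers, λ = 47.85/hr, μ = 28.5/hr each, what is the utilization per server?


ρ = λ/(cμ) = 47.85/(3·28.5) = 47.85/85.50 = 0.5596

Final: 0.5596


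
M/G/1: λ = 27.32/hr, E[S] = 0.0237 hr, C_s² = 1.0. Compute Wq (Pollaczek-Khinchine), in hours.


ρ = λ·E[S] = 27.32·0.0237 = 0.6475
E[S²] = E[S]²(1+C_s²) = 0.0237²·(1+1.0) = 0.001123
Wq = λ·E[S²]/(2(1−ρ)) = 27.32·0.001123/(2·0.3525) = 0.04353 hr

Final: 0.04353 hr


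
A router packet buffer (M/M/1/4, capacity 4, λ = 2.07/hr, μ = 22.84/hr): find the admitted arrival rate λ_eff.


ρ = 0.09063; P_K = (1−ρ)ρ^4/(1−ρ^5) = 0.00006135
λ_eff = λ(1 − P_K) = 2.07·(1 − 0.00006135) = 2.07·0.999939 = 2.0699 /hr

Final: 2.0699 /hr


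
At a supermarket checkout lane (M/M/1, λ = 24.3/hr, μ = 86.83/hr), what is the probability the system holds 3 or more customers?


ρ = 24.3/86.83 = 0.2799
P(N ≥ n) = ρ^n = 0.2799^3 = 0.021918

Final: 0.021918


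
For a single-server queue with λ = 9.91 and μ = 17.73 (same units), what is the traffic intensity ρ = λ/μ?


ρ = λ/μ = 9.91/17.73 = 0.5589

Final: 0.5589


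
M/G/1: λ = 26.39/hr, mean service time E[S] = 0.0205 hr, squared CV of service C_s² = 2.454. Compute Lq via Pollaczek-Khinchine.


ρ = λ·E[S] = 26.39·0.0205 = 0.5410
Lq = ρ²(1+C_s²)/(2(1−ρ)) = 0.2927·(1+2.454)/(2·0.4590)
= 0.2927·3.4540/0.9180 = 1.10119

Final: 1.10119


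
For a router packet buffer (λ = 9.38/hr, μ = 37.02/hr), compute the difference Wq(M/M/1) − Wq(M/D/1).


ρ = 9.38/37.02 = 0.2534
Wq(M/M/1) = ρ/(μ−λ) = 0.2534/27.64 = 0.009167 hr
Wq(M/D/1) = ρ/(2(μ−λ)) = 0.004584 hr
Savings = 0.009167 − 0.004584 = 0.004584 hr

Final: 0.004584 hr


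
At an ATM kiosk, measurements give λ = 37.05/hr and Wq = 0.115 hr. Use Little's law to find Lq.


Lq = λWq = 37.05·0.115 = 4.2607

Final: 4.2607


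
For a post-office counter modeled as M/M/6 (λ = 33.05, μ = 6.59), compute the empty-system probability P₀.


a = λ/μ = 33.05/6.59 = 5.0152; ρ = a/c = 0.8359
Σ_{k=0}^{5} a^k/k! (terms k=0..5) = 1.00000 + 5.01517 + 12.57599 + 21.02359 + 26.35924 + 26.43924 = 92.41324
Tail: a^6/(6!(1−ρ)) = 15911.68950/(720·0.1641) = 134.64052
P₀ = 1/(92.41324 + 134.64052) = 1/227.05376 = 0.004404

Final: 0.004404


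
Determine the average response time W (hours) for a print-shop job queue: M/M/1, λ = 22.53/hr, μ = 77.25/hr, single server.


W = 1/(μ−λ) = 1/(77.25 − 22.53) = 1/54.72 = 0.01827 hr

Final: 0.01827 hr


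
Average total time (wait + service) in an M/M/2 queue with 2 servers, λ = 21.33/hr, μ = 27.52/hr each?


a = 0.7751; ρ = 0.3875; P₀ = 0.441404
Lq = P₀·a^c·ρ/(c!(1−ρ)²) = 0.13698
Wq = Lq/λ = 0.13698/21.33 = 0.006422 hr
W = Wq + 1/μ = 0.006422 + 0.03634 = 0.04276 hr

Final: 0.04276 hr


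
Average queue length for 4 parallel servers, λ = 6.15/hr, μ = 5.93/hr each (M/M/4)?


a = λ/μ = 1.0371; ρ = a/4 = 0.2593
P₀ = 0.353873
Lq = P₀·a^c·ρ / (c!·(1−ρ)²) = 0.353873·1.15686·0.2593/(24·0.54867)
= 0.008061

Final: 0.008061


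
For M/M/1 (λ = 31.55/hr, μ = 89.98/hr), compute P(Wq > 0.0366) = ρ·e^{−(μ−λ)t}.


ρ = 31.55/89.98 = 0.3506
P(Wq > t) = ρ·e^{−(μ−λ)t} = 0.3506·e^{−2.1385}
= 0.3506·0.117827 = 0.041314

Final: 0.041314


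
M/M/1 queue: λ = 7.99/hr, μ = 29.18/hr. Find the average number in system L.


ρ = λ/μ = 7.99/29.18 = 0.2738
L = ρ/(1−ρ) = 0.2738/(1 − 0.2738) = 0.2738/0.7262 = 0.3771

Final: 0.3771


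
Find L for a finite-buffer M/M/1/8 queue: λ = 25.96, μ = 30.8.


ρ = 25.96/30.8 = 0.8429
L = ρ[1 − (K+1)ρ^K + Kρ^(K+1)] / [(1−ρ)(1−ρ^(K+1))]
Numerator: 0.8429·(1 − 9·0.254702 + 8·0.214677) = 0.358300
Denominator: (0.1571)·(0.785323) = 0.123408
L = 0.358300/0.123408 = 2.9034

Final: 2.9034


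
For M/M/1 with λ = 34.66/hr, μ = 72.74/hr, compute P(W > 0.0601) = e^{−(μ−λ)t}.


W ~ Exponential(μ−λ) for M/M/1.
μ − λ = 72.74 − 34.66 = 38.0800
P(W > t) = e^{−(μ−λ)t} = e^{−2.2886} = 0.101408

Final: 0.101408


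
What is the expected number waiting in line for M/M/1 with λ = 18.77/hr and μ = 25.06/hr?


ρ = 18.77/25.06 = 0.7490
Lq = ρ²/(1−ρ) = 0.5610/0.2510 = 2.2351

Final: 2.2351


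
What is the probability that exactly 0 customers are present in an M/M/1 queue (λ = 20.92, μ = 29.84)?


ρ = 20.92/29.84 = 0.7011
P_n = (1−ρ)·ρ^n = (1 − 0.7011)·0.7011^0 = 0.2989·1.000000 = 0.298928

Final: 0.298928


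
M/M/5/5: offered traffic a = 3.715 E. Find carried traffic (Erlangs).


B(5,3.715) = 0.173464 (Erlang-B)
Carried load = a(1 − B) = 3.715·(1 − 0.173464) = 3.715·0.826536 = 3.0706 E

Final: 3.0706 Erlangs


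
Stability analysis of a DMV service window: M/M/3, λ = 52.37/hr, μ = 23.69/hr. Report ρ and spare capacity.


Total capacity cμ = 3·23.69 = 71.07/hr
ρ = λ/(cμ) = 52.37/71.07 = 0.7369
Stable ⇔ ρ < 1: YES
Spare capacity = cμ − λ = 71.07 − 52.37 = 18.70/hr

Final: ρ = 0.7369; stable; margin = 18.70/hr


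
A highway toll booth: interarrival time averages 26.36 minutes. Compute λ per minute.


λ = 1/(interarrival time) in consistent units.
1 minute = 1 min, so λ = 1/26.36 = 0.03794 per minute

Final: 0.03794 /min


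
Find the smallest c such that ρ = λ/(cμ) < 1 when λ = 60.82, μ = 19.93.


Stability requires cμ > λ ⇔ c > λ/μ.
λ/μ = 60.82/19.93 = 3.0517
Minimum integer c = ⌊3.0517⌋ + 1 = 4
Check: 4·19.93 = 79.72 > 60.82, while 3·19.93 = 59.79 ≤ 60.82

Final: 4 servers


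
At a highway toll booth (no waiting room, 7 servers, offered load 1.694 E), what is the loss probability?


B(c,a) = (a^c/c!) / Σ_{k=0}^{c} a^k/k!
a^7/7! = 0.007943
Σ terms (k=0..7): 1.00000 + 1.69400 + 1.43482 + 0.81019 + 0.34312 + 0.11625 + 0.03282 + 0.007943 = 5.439140
B = 0.007943/5.439140 = 0.001460

Final: 0.001460


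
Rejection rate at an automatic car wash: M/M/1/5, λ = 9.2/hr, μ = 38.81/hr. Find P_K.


ρ = λ/μ = 9.2/38.81 = 0.2371
P_K = (1−ρ)ρ^K/(1−ρ^(K+1)) = (0.7629·0.0007486)/(1 − 0.0001774)
= 0.0005711/0.999823 = 0.0005712

Final: 0.0005712


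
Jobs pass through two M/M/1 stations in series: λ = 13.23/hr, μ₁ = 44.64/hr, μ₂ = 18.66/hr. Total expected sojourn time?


Each node sees arrival rate λ = 13.23/hr (tandem ⇒ throughput preserved).
W₁ = 1/(μ₁−λ) = 1/(44.64−13.23) = 0.03184 hr
W₂ = 1/(μ₂−λ) = 1/(18.66−13.23) = 0.18416 hr
W_total = W₁ + W₂ = 0.03184 + 0.18416 = 0.21600 hr

Final: 0.21600 hr


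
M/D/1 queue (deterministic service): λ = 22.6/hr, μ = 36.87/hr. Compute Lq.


ρ = 22.6/36.87 = 0.6130
M/D/1: Lq = ρ²/(2(1−ρ)) = 0.3757/(2·0.3870) = 0.48539

Final: 0.48539


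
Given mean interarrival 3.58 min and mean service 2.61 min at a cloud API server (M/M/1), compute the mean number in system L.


λ = 60/3.58 = 16.7598 /hr
μ = 60/2.61 = 22.9885 /hr
ρ = λ/μ = 16.7598/22.9885 = 0.7291
L = ρ/(1−ρ) = 0.7291/0.2709 = 2.6907

Final: 2.6907


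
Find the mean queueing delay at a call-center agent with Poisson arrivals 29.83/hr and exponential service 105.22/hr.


ρ = 29.83/105.22 = 0.2835
Wq = ρ/(μ−λ) = 0.2835/(105.22 − 29.83) = 0.2835/75.39 = 0.003760 hr

Final: 0.003760 hr


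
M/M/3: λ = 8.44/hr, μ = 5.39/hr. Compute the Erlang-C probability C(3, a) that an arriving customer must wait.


a = λ/μ = 1.5659; ρ = a/3 = 0.5220
P₀ = 0.194917 (from M/M/c formula)
C(c,a) = [a^c/(c!(1−ρ))]·P₀ = [3.83938/(6·0.4780)]·0.194917
= 1.33857·0.194917 = 0.260909

Final: 0.260909


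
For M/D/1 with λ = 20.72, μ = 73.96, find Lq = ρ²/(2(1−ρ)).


ρ = 20.72/73.96 = 0.2802
M/D/1: Lq = ρ²/(2(1−ρ)) = 0.07848/(2·0.7198) = 0.05451

Final: 0.05451


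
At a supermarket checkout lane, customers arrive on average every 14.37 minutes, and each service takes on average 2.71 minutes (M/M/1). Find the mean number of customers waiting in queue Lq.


λ = 60/14.37 = 4.1754 /hr
μ = 60/2.71 = 22.1402 /hr
ρ = λ/μ = 4.1754/22.1402 = 0.1886
Lq = ρ²/(1−ρ) = 0.03557/0.8114 = 0.04383

Final: 0.04383


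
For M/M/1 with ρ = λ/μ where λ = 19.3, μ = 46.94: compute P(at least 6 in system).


ρ = 19.3/46.94 = 0.4112
P(N ≥ n) = ρ^n = 0.4112^6 = 0.004832

Final: 0.004832


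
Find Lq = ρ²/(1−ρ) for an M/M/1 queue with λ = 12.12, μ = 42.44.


ρ = 12.12/42.44 = 0.2856
Lq = ρ²/(1−ρ) = 0.08156/0.7144 = 0.1142

Final: 0.1142


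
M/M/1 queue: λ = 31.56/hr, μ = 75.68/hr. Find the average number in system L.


ρ = λ/μ = 31.56/75.68 = 0.4170
L = ρ/(1−ρ) = 0.4170/(1 − 0.4170) = 0.4170/0.5830 = 0.7153

Final: 0.7153


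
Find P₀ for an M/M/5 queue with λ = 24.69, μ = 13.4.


a = λ/μ = 24.69/13.4 = 1.8425; ρ = a/c = 0.3685
Σ_{k=0}^{4} a^k/k! (terms k=0..4) = 1.00000 + 1.84254 + 1.69747 + 1.04255 + 0.48024 = 6.06280
Tail: a^5/(5!(1−ρ)) = 21.23643/(120·0.6315) = 0.28024
P₀ = 1/(6.06280 + 0.28024) = 1/6.34304 = 0.157653

Final: 0.157653


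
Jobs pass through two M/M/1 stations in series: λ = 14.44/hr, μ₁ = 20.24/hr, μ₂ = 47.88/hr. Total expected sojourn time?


Each node sees arrival rate λ = 14.44/hr (tandem ⇒ throughput preserved).
W₁ = 1/(μ₁−λ) = 1/(20.24−14.44) = 0.17241 hr
W₂ = 1/(μ₂−λ) = 1/(47.88−14.44) = 0.02990 hr
W_total = W₁ + W₂ = 0.17241 + 0.02990 = 0.20232 hr

Final: 0.20232 hr


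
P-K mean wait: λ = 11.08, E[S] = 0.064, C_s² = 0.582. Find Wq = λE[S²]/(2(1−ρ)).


ρ = λ·E[S] = 11.08·0.064 = 0.7091
E[S²] = E[S]²(1+C_s²) = 0.064²·(1+0.582) = 0.006480
Wq = λ·E[S²]/(2(1−ρ)) = 11.08·0.006480/(2·0.2909) = 0.12341 hr

Final: 0.12341 hr


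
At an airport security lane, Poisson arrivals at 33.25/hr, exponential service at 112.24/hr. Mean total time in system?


W = 1/(μ−λ) = 1/(112.24 − 33.25) = 1/78.99 = 0.01266 hr

Final: 0.01266 hr


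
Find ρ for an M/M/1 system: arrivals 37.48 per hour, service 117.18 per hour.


ρ = λ/μ = 37.48/117.18 = 0.3198

Final: 0.3198


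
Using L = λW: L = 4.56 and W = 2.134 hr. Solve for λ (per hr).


λ = L/W = 4.56/2.134 = 2.1368 /hr

Final: 2.1368 /hr


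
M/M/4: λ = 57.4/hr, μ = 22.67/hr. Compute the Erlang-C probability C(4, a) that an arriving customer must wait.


a = λ/μ = 2.5320; ρ = a/4 = 0.6330
P₀ = 0.070877 (from M/M/c formula)
C(c,a) = [a^c/(c!(1−ρ))]·P₀ = [41.09997/(24·0.3670)]·0.070877
= 4.66615·0.070877 = 0.330722

Final: 0.330722


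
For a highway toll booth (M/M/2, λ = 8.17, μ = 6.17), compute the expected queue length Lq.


a = λ/μ = 1.3241; ρ = a/2 = 0.6621
P₀ = 0.203315
Lq = P₀·a^c·ρ / (c!·(1−ρ)²) = 0.203315·1.75337·0.6621/(2·0.11419)
= 1.03343

Final: 1.03343


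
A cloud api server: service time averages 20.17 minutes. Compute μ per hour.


μ = 1/(service time) in consistent units.
1 hour = 60 min, so μ = 60/20.17 = 2.9747 per hour

Final: 2.9747 /hr


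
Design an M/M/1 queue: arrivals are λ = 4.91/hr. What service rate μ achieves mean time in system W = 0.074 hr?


W = 1/(μ−λ) ⇒ μ − λ = 1/W = 1/0.074 = 13.5135
μ = λ + 1/W = 4.91 + 13.5135 = 18.4235 per hr

Final: 18.4235 /hr


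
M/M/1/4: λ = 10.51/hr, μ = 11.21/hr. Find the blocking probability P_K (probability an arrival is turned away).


ρ = λ/μ = 10.51/11.21 = 0.9376
P_K = (1−ρ)ρ^K/(1−ρ^(K+1)) = (0.06244·0.772660)/(1 − 0.724412)
= 0.048248/0.275588 = 0.175073

Final: 0.175073


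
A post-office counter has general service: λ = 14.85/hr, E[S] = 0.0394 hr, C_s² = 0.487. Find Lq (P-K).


ρ = λ·E[S] = 14.85·0.0394 = 0.5851
Lq = ρ²(1+C_s²)/(2(1−ρ)) = 0.3423·(1+0.487)/(2·0.4149)
= 0.3423·1.4870/0.8298 = 0.61344

Final: 0.61344


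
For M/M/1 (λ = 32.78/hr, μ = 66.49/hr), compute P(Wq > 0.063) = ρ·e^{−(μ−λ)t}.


ρ = 32.78/66.49 = 0.4930
P(Wq > t) = ρ·e^{−(μ−λ)t} = 0.4930·e^{−2.1237}
= 0.4930·0.119585 = 0.058956

Final: 0.058956


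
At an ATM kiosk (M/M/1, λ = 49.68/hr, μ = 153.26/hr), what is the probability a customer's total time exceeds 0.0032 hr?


W ~ Exponential(μ−λ) for M/M/1.
μ − λ = 153.26 − 49.68 = 103.5800
P(W > t) = e^{−(μ−λ)t} = e^{−0.3315} = 0.717878

Final: 0.717878


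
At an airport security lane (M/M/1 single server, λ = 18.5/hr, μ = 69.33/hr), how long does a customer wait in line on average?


ρ = 18.5/69.33 = 0.2668
Wq = ρ/(μ−λ) = 0.2668/(69.33 − 18.5) = 0.2668/50.83 = 0.005250 hr

Final: 0.005250 hr


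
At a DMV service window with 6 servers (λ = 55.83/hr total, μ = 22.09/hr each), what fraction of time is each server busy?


ρ = λ/(cμ) = 55.83/(6·22.09) = 55.83/132.54 = 0.4212

Final: 0.4212


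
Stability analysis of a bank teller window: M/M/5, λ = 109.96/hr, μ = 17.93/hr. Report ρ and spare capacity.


Total capacity cμ = 5·17.93 = 89.65/hr
ρ = λ/(cμ) = 109.96/89.65 = 1.2265
Stable ⇔ ρ < 1: NO
Spare capacity = cμ − λ = 89.65 − 109.96 = -20.31/hr

Final: ρ = 1.2265; unstable; margin = -20.31/hr


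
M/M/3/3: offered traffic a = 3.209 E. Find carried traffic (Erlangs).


B(3,3.209) = 0.370495 (Erlang-B)
Carried load = a(1 − B) = 3.209·(1 − 0.370495) = 3.209·0.629505 = 2.0201 E

Final: 2.0201 Erlangs


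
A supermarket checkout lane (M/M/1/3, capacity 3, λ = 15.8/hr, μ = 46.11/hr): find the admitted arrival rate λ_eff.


ρ = 0.3427; P_K = (1−ρ)ρ^3/(1−ρ^4) = 0.026817
λ_eff = λ(1 − P_K) = 15.8·(1 − 0.026817) = 15.8·0.973183 = 15.3763 /hr

Final: 15.3763 /hr


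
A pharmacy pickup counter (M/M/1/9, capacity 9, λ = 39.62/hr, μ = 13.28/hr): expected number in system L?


ρ = 39.62/13.28 = 2.9834
L = ρ[1 − (K+1)ρ^K + Kρ^(K+1)] / [(1−ρ)(1−ρ^(K+1))]
Numerator: 2.9834·(1 − 10·18726.109800 + 9·55868.107702) = 941431.081445
Denominator: (-1.9834)·(-55867.107702) = 110808.706090
L = 941431.081445/110808.706090 = 8.4960

Final: 8.4960


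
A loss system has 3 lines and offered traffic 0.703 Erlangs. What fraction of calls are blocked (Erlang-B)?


B(c,a) = (a^c/c!) / Σ_{k=0}^{c} a^k/k!
a^3/3! = 0.057905
Σ terms (k=0..3): 1.00000 + 0.70300 + 0.24710 + 0.05790 = 2.008009
B = 0.057905/2.008009 = 0.028837

Final: 0.028837


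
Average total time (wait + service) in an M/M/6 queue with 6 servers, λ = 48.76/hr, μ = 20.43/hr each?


a = 2.3867; ρ = 0.3978; P₀ = 0.091539
Lq = P₀·a^c·ρ/(c!(1−ρ)²) = 0.02577
Wq = Lq/λ = 0.02577/48.76 = 0.0005286 hr
W = Wq + 1/μ = 0.0005286 + 0.04895 = 0.04948 hr

Final: 0.04948 hr


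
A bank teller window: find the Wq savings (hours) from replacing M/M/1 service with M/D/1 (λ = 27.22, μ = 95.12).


ρ = 27.22/95.12 = 0.2862
Wq(M/M/1) = ρ/(μ−λ) = 0.2862/67.90 = 0.004215 hr
Wq(M/D/1) = ρ/(2(μ−λ)) = 0.002107 hr
Savings = 0.004215 − 0.002107 = 0.002107 hr

Final: 0.002107 hr


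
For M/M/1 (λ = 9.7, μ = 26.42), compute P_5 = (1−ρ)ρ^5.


ρ = 9.7/26.42 = 0.3671
P_n = (1−ρ)·ρ^n = (1 − 0.3671)·0.3671^5 = 0.6329·0.006671 = 0.004222

Final: 0.004222


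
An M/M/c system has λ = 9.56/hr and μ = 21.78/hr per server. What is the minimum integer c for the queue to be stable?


Stability requires cμ > λ ⇔ c > λ/μ.
λ/μ = 9.56/21.78 = 0.4389
Minimum integer c = ⌊0.4389⌋ + 1 = 1
Check: 1·21.78 = 21.78 > 9.56, while 0·21.78 = 0.00 ≤ 9.56

Final: 1 servers


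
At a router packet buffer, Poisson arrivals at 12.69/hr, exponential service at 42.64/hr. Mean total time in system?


W = 1/(μ−λ) = 1/(42.64 − 12.69) = 1/29.95 = 0.03339 hr

Final: 0.03339 hr


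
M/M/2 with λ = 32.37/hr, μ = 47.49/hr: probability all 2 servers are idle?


a = λ/μ = 32.37/47.49 = 0.6816; ρ = a/c = 0.3408
Σ_{k=0}^{1} a^k/k! (terms k=0..1) = 1.00000 + 0.68162 = 1.68162
Tail: a^2/(2!(1−ρ)) = 0.46460/(2·0.6592) = 0.35240
P₀ = 1/(1.68162 + 0.35240) = 1/2.03402 = 0.491637

Final: 0.491637


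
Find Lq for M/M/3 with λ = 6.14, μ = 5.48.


a = λ/μ = 1.1204; ρ = a/3 = 0.3735
P₀ = 0.320276
Lq = P₀·a^c·ρ / (c!·(1−ρ)²) = 0.320276·1.40658·0.3735/(6·0.39253)
= 0.07144

Final: 0.07144


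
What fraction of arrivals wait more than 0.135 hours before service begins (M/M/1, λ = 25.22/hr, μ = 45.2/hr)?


ρ = 25.22/45.2 = 0.5580
P(Wq > t) = ρ·e^{−(μ−λ)t} = 0.5580·e^{−2.6973}
= 0.5580·0.067387 = 0.037600

Final: 0.037600


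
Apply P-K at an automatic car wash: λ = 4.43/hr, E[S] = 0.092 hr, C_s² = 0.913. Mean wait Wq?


ρ = λ·E[S] = 4.43·0.092 = 0.4076
E[S²] = E[S]²(1+C_s²) = 0.092²·(1+0.913) = 0.016192
Wq = λ·E[S²]/(2(1−ρ)) = 4.43·0.016192/(2·0.5924) = 0.06054 hr

Final: 0.06054 hr


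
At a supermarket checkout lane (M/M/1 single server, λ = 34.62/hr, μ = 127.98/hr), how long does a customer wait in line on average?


ρ = 34.62/127.98 = 0.2705
Wq = ρ/(μ−λ) = 0.2705/(127.98 − 34.62) = 0.2705/93.36 = 0.002898 hr

Final: 0.002898 hr


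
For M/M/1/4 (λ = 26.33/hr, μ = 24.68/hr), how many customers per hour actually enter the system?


ρ = 1.0669; P_K = (1−ρ)ρ^4/(1−ρ^5) = 0.226686
λ_eff = λ(1 − P_K) = 26.33·(1 − 0.226686) = 26.33·0.773314 = 20.3614 /hr

Final: 20.3614 /hr


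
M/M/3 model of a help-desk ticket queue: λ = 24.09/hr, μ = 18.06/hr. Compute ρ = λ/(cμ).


ρ = λ/(cμ) = 24.09/(3·18.06) = 24.09/54.18 = 0.4446

Final: 0.4446


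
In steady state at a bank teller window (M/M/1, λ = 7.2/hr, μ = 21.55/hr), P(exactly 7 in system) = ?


ρ = 7.2/21.55 = 0.3341
P_n = (1−ρ)·ρ^n = (1 − 0.3341)·0.3341^7 = 0.6659·0.0004647 = 0.0003095

Final: 0.0003095


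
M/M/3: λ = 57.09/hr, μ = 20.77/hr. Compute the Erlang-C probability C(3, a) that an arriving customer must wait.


a = λ/μ = 2.7487; ρ = a/3 = 0.9162
P₀ = 0.020475 (from M/M/c formula)
C(c,a) = [a^c/(c!(1−ρ))]·P₀ = [20.76685/(6·0.08377)]·0.020475
= 41.31489·0.020475 = 0.845903

Final: 0.845903


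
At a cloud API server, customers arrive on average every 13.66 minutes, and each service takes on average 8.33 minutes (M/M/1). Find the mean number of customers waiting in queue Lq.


λ = 60/13.66 = 4.3924 /hr
μ = 60/8.33 = 7.2029 /hr
ρ = λ/μ = 4.3924/7.2029 = 0.6098
Lq = ρ²/(1−ρ) = 0.3719/0.3902 = 0.9530

Final: 0.9530


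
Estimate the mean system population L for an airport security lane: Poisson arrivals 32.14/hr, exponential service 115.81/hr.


ρ = λ/μ = 32.14/115.81 = 0.2775
L = ρ/(1−ρ) = 0.2775/(1 − 0.2775) = 0.2775/0.7225 = 0.3841

Final: 0.3841


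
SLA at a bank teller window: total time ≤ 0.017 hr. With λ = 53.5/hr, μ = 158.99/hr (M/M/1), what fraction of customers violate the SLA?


W ~ Exponential(μ−λ) for M/M/1.
μ − λ = 158.99 − 53.5 = 105.4900
P(W > t) = e^{−(μ−λ)t} = e^{−1.7933} = 0.166405

Final: 0.166405


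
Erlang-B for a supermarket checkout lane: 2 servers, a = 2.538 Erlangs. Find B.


B(c,a) = (a^c/c!) / Σ_{k=0}^{c} a^k/k!
a^2/2! = 3.220722
Σ terms (k=0..2): 1.00000 + 2.53800 + 3.22072 = 6.758722
B = 3.220722/6.758722 = 0.476528

Final: 0.476528


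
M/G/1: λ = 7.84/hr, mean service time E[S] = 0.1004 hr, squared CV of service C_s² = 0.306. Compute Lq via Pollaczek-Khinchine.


ρ = λ·E[S] = 7.84·0.1004 = 0.7871
Lq = ρ²(1+C_s²)/(2(1−ρ)) = 0.6196·(1+0.306)/(2·0.2129)
= 0.6196·1.3060/0.4257 = 1.90069

Final: 1.90069


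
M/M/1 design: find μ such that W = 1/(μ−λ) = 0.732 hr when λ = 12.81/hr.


W = 1/(μ−λ) ⇒ μ − λ = 1/W = 1/0.732 = 1.3661
μ = λ + 1/W = 12.81 + 1.3661 = 14.1761 per hr

Final: 14.1761 /hr


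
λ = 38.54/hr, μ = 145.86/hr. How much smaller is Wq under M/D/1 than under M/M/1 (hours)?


ρ = 38.54/145.86 = 0.2642
Wq(M/M/1) = ρ/(μ−λ) = 0.2642/107.32 = 0.002462 hr
Wq(M/D/1) = ρ/(2(μ−λ)) = 0.001231 hr
Savings = 0.002462 − 0.001231 = 0.001231 hr

Final: 0.001231 hr


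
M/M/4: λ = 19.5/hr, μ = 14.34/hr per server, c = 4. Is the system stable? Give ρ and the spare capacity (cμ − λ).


Total capacity cμ = 4·14.34 = 57.36/hr
ρ = λ/(cμ) = 19.5/57.36 = 0.3400
Stable ⇔ ρ < 1: YES
Spare capacity = cμ − λ = 57.36 − 19.5 = 37.86/hr

Final: ρ = 0.3400; stable; margin = 37.86/hr


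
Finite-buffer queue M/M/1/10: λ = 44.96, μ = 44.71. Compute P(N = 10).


ρ = λ/μ = 44.96/44.71 = 1.0056
P_K = (1−ρ)ρ^K/(1−ρ^(K+1)) = (-0.005592·1.057344)/(1 − 1.063256)
= -0.005912/-0.063256 = 0.093465

Final: 0.093465


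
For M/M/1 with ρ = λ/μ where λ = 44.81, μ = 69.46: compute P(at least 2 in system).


ρ = 44.81/69.46 = 0.6451
P(N ≥ n) = ρ^n = 0.6451^2 = 0.416179

Final: 0.416179


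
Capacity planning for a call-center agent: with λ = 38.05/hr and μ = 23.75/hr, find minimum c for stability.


Stability requires cμ > λ ⇔ c > λ/μ.
λ/μ = 38.05/23.75 = 1.6021
Minimum integer c = ⌊1.6021⌋ + 1 = 2
Check: 2·23.75 = 47.50 > 38.05, while 1·23.75 = 23.75 ≤ 38.05

Final: 2 servers


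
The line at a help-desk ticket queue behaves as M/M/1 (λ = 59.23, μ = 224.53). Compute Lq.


ρ = 59.23/224.53 = 0.2638
Lq = ρ²/(1−ρ) = 0.06959/0.7362 = 0.09452

Final: 0.09452


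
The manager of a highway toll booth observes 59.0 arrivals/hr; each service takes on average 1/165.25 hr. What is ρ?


ρ = λ/μ = 59.0/165.25 = 0.3570

Final: 0.3570


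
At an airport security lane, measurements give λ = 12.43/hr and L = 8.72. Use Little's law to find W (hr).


W = L/λ = 8.72/12.43 = 0.7015 hr

Final: 0.7015 hr


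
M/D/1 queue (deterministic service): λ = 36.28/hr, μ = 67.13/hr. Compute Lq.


ρ = 36.28/67.13 = 0.5404
M/D/1: Lq = ρ²/(2(1−ρ)) = 0.2921/(2·0.4596) = 0.31778

Final: 0.31778


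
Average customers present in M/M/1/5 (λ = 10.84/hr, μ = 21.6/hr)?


ρ = 10.84/21.6 = 0.5019
L = ρ[1 − (K+1)ρ^K + Kρ^(K+1)] / [(1−ρ)(1−ρ^(K+1))]
Numerator: 0.5019·(1 − 6·0.031833 + 5·0.015975) = 0.446086
Denominator: (0.4981)·(0.984025) = 0.490190
L = 0.446086/0.490190 = 0.9100

Final: 0.9100


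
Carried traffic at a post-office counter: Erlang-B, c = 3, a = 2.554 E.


B(3,2.554) = 0.289468 (Erlang-B)
Carried load = a(1 − B) = 2.554·(1 − 0.289468) = 2.554·0.710532 = 1.8147 E

Final: 1.8147 Erlangs


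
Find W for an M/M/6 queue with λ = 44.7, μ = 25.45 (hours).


a = 1.7564; ρ = 0.2927; P₀ = 0.172553
Lq = P₀·a^c·ρ/(c!(1−ρ)²) = 0.004117
Wq = Lq/λ = 0.004117/44.7 = 0.00009211 hr
W = Wq + 1/μ = 0.00009211 + 0.03929 = 0.03938 hr

Final: 0.03938 hr


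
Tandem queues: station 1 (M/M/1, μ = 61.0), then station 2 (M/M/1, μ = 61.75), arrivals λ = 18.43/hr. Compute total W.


Each node sees arrival rate λ = 18.43/hr (tandem ⇒ throughput preserved).
W₁ = 1/(μ₁−λ) = 1/(61.0−18.43) = 0.02349 hr
W₂ = 1/(μ₂−λ) = 1/(61.75−18.43) = 0.02308 hr
W_total = W₁ + W₂ = 0.02349 + 0.02308 = 0.04657 hr

Final: 0.04657 hr


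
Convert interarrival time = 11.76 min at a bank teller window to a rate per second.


λ = 1/(interarrival time) in consistent units.
1 second = 0.0166667 min, so λ = 0.0166667/11.76 = 0.001417 per second

Final: 0.001417 /sec


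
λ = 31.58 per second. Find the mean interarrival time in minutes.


Mean interarrival time = 1/λ = 1/31.58 second = 0.03167 second
In minutes: 0.03167 × 0.0166667 = 0.0005278 min

Final: 0.0005278 min


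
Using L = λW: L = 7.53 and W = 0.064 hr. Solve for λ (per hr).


λ = L/W = 7.53/0.064 = 117.6562 /hr

Final: 117.6562 /hr


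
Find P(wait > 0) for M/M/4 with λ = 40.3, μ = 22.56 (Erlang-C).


a = λ/μ = 1.7863; ρ = a/4 = 0.4466
P₀ = 0.163973 (from M/M/c formula)
C(c,a) = [a^c/(c!(1−ρ))]·P₀ = [10.18272/(24·0.5534)]·0.163973
= 0.76666·0.163973 = 0.125711

Final: 0.125711


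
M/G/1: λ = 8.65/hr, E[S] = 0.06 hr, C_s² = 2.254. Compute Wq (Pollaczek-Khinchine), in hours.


ρ = λ·E[S] = 8.65·0.06 = 0.5190
E[S²] = E[S]²(1+C_s²) = 0.06²·(1+2.254) = 0.011714
Wq = λ·E[S²]/(2(1−ρ)) = 8.65·0.011714/(2·0.4810) = 0.10533 hr

Final: 0.10533 hr


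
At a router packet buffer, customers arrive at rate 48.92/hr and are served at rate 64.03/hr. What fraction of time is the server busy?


ρ = λ/μ = 48.92/64.03 = 0.7640

Final: 0.7640


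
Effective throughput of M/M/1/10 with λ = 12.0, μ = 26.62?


ρ = 0.4508; P_K = (1−ρ)ρ^10/(1−ρ^11) = 0.0001903
λ_eff = λ(1 − P_K) = 12.0·(1 − 0.0001903) = 12.0·0.999810 = 11.9977 /hr

Final: 11.9977 /hr


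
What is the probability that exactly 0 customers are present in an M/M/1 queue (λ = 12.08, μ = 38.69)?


ρ = 12.08/38.69 = 0.3122
P_n = (1−ρ)·ρ^n = (1 − 0.3122)·0.3122^0 = 0.6878·1.000000 = 0.687775

Final: 0.687775


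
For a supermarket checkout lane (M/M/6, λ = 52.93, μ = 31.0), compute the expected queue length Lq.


a = λ/μ = 1.7074; ρ = a/6 = 0.2846
P₀ = 0.181231
Lq = P₀·a^c·ρ / (c!·(1−ρ)²) = 0.181231·24.77657·0.2846/(720·0.51184)
= 0.003467

Final: 0.003467


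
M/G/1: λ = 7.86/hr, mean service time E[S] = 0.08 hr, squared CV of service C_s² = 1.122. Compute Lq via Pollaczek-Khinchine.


ρ = λ·E[S] = 7.86·0.08 = 0.6288
Lq = ρ²(1+C_s²)/(2(1−ρ)) = 0.3954·(1+1.122)/(2·0.3712)
= 0.3954·2.1220/0.7424 = 1.13014

Final: 1.13014


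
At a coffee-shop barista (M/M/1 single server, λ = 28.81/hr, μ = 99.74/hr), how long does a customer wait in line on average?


ρ = 28.81/99.74 = 0.2889
Wq = ρ/(μ−λ) = 0.2889/(99.74 − 28.81) = 0.2889/70.93 = 0.004072 hr

Final: 0.004072 hr


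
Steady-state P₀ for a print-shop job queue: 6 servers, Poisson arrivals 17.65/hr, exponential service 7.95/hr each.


a = λ/μ = 17.65/7.95 = 2.2201; ρ = a/c = 0.3700
Σ_{k=0}^{5} a^k/k! (terms k=0..5) = 1.00000 + 2.22013 + 2.46448 + 1.82382 + 1.01228 + 0.44948 = 8.97018
Tail: a^6/(6!(1−ρ)) = 119.74723/(720·0.6300) = 0.26400
P₀ = 1/(8.97018 + 0.26400) = 1/9.23418 = 0.108293

Final: 0.108293


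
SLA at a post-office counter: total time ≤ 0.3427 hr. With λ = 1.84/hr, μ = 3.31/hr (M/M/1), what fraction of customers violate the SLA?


W ~ Exponential(μ−λ) for M/M/1.
μ − λ = 3.31 − 1.84 = 1.4700
P(W > t) = e^{−(μ−λ)t} = e^{−0.5038} = 0.604249

Final: 0.604249


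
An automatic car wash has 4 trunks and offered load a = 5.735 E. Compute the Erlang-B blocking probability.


B(c,a) = (a^c/c!) / Σ_{k=0}^{c} a^k/k!
a^4/4! = 45.073621
Σ terms (k=0..4): 1.00000 + 5.73500 + 16.44511 + 31.43757 + 45.07362 = 99.691307
B = 45.073621/99.691307 = 0.452132

Final: 0.452132


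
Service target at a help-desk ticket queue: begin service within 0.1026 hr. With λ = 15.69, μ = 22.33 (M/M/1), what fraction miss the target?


ρ = 15.69/22.33 = 0.7026
P(Wq > t) = ρ·e^{−(μ−λ)t} = 0.7026·e^{−0.6813}
= 0.7026·0.505977 = 0.355521

Final: 0.355521


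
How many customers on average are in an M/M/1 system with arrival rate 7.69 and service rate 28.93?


ρ = λ/μ = 7.69/28.93 = 0.2658
L = ρ/(1−ρ) = 0.2658/(1 − 0.2658) = 0.2658/0.7342 = 0.3621

Final: 0.3621


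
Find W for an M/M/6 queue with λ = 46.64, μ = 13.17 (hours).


a = 3.5414; ρ = 0.5902; P₀ = 0.027704
Lq = P₀·a^c·ρ/(c!(1−ρ)²) = 0.26680
Wq = Lq/λ = 0.26680/46.64 = 0.005720 hr
W = Wq + 1/μ = 0.005720 + 0.07593 = 0.08165 hr

Final: 0.08165 hr


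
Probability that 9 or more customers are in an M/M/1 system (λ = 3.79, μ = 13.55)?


ρ = 3.79/13.55 = 0.2797
P(N ≥ n) = ρ^n = 0.2797^9 = 0.00001048

Final: 0.00001048


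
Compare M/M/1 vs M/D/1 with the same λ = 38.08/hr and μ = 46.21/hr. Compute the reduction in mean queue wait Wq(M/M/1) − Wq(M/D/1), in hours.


ρ = 38.08/46.21 = 0.8241
Wq(M/M/1) = ρ/(μ−λ) = 0.8241/8.13 = 0.10136 hr
Wq(M/D/1) = ρ/(2(μ−λ)) = 0.05068 hr
Savings = 0.10136 − 0.05068 = 0.05068 hr

Final: 0.05068 hr


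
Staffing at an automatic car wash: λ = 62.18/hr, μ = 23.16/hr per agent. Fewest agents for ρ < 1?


Stability requires cμ > λ ⇔ c > λ/μ.
λ/μ = 62.18/23.16 = 2.6848
Minimum integer c = ⌊2.6848⌋ + 1 = 3
Check: 3·23.16 = 69.48 > 62.18, while 2·23.16 = 46.32 ≤ 62.18

Final: 3 servers


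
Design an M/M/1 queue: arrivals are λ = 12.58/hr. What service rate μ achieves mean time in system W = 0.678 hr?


W = 1/(μ−λ) ⇒ μ − λ = 1/W = 1/0.678 = 1.4749
μ = λ + 1/W = 12.58 + 1.4749 = 14.0549 per hr

Final: 14.0549 /hr


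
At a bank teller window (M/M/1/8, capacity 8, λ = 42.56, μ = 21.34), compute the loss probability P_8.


ρ = λ/μ = 42.56/21.34 = 1.9944
P_K = (1−ρ)ρ^K/(1−ρ^(K+1)) = (-0.9944·250.298146)/(1 − 499.188806)
= -248.890659/-498.188806 = 0.499591

Final: 0.499591


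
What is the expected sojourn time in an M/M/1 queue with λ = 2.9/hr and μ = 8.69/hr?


W = 1/(μ−λ) = 1/(8.69 − 2.9) = 1/5.79 = 0.1727 hr

Final: 0.1727 hr


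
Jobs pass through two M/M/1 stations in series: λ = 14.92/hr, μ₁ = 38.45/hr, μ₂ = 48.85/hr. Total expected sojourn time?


Each node sees arrival rate λ = 14.92/hr (tandem ⇒ throughput preserved).
W₁ = 1/(μ₁−λ) = 1/(38.45−14.92) = 0.04250 hr
W₂ = 1/(μ₂−λ) = 1/(48.85−14.92) = 0.02947 hr
W_total = W₁ + W₂ = 0.04250 + 0.02947 = 0.07197 hr

Final: 0.07197 hr


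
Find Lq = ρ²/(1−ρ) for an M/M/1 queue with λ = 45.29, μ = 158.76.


ρ = 45.29/158.76 = 0.2853
Lq = ρ²/(1−ρ) = 0.08138/0.7147 = 0.1139

Final: 0.1139


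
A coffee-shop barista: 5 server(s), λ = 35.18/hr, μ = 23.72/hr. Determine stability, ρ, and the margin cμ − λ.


Total capacity cμ = 5·23.72 = 118.60/hr
ρ = λ/(cμ) = 35.18/118.60 = 0.2966
Stable ⇔ ρ < 1: YES
Spare capacity = cμ − λ = 118.60 − 35.18 = 83.42/hr

Final: ρ = 0.2966; stable; margin = 83.42/hr


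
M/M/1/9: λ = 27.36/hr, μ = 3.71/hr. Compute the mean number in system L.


ρ = 27.36/3.71 = 7.3747
L = ρ[1 − (K+1)ρ^K + Kρ^(K+1)] / [(1−ρ)(1−ρ^(K+1))]
Numerator: 7.3747·(1 − 10·64517815.002277 + 9·475797147.833503) = 26821621435.379723
Denominator: (-6.3747)·(-475797146.833503) = 3033046502.051844
L = 26821621435.379723/3033046502.051844 = 8.8431

Final: 8.8431


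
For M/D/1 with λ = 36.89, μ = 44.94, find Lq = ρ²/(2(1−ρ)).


ρ = 36.89/44.94 = 0.8209
M/D/1: Lq = ρ²/(2(1−ρ)) = 0.6738/(2·0.1791) = 1.88087

Final: 1.88087


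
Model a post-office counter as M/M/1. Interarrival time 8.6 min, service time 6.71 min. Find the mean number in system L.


λ = 60/8.6 = 6.9767 /hr
μ = 60/6.71 = 8.9419 /hr
ρ = λ/μ = 6.9767/8.9419 = 0.7802
L = ρ/(1−ρ) = 0.7802/0.2198 = 3.5503

Final: 3.5503


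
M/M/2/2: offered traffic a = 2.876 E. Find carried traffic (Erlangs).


B(2,2.876) = 0.516207 (Erlang-B)
Carried load = a(1 − B) = 2.876·(1 − 0.516207) = 2.876·0.483793 = 1.3914 E

Final: 1.3914 Erlangs


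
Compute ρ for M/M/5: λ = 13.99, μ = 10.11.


ρ = λ/(cμ) = 13.99/(5·10.11) = 13.99/50.55 = 0.2768

Final: 0.2768


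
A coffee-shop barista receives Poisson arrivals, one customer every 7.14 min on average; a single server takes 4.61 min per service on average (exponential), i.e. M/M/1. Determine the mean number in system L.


λ = 60/7.14 = 8.4034 /hr
μ = 60/4.61 = 13.0152 /hr
ρ = λ/μ = 8.4034/13.0152 = 0.6457
L = ρ/(1−ρ) = 0.6457/0.3543 = 1.8221

Final: 1.8221


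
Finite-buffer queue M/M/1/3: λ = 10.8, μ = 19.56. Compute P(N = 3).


ρ = λ/μ = 10.8/19.56 = 0.5521
P_K = (1−ρ)ρ^K/(1−ρ^(K+1)) = (0.4479·0.168331)/(1 − 0.092944)
= 0.075388/0.907056 = 0.083112

Final: 0.083112


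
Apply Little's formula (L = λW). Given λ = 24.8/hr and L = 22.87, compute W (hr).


W = L/λ = 22.87/24.8 = 0.9222 hr

Final: 0.9222 hr


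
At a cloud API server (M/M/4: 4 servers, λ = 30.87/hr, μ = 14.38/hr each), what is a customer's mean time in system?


a = 2.1467; ρ = 0.5367; P₀ = 0.110991
Lq = P₀·a^c·ρ/(c!(1−ρ)²) = 0.24555
Wq = Lq/λ = 0.24555/30.87 = 0.007954 hr
W = Wq + 1/μ = 0.007954 + 0.06954 = 0.07750 hr

Final: 0.07750 hr


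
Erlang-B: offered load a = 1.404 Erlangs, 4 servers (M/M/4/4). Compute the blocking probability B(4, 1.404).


B(c,a) = (a^c/c!) / Σ_{k=0}^{c} a^k/k!
a^4/4! = 0.161904
Σ terms (k=0..4): 1.00000 + 1.40400 + 0.98561 + 0.46126 + 0.16190 = 4.012776
B = 0.161904/4.012776 = 0.040347

Final: 0.040347


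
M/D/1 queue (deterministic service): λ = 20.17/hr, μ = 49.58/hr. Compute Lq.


ρ = 20.17/49.58 = 0.4068
M/D/1: Lq = ρ²/(2(1−ρ)) = 0.1655/(2·0.5932) = 0.13950

Final: 0.13950


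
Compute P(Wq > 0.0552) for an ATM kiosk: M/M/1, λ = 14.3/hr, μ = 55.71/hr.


ρ = 14.3/55.71 = 0.2567
P(Wq > t) = ρ·e^{−(μ−λ)t} = 0.2567·e^{−2.2858}
= 0.2567·0.101689 = 0.026102

Final: 0.026102


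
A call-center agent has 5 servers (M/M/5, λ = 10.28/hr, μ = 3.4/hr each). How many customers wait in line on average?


a = λ/μ = 3.0235; ρ = a/5 = 0.6047
P₀ = 0.045434
Lq = P₀·a^c·ρ / (c!·(1−ρ)²) = 0.045434·252.68007·0.6047/(120·0.15626)
= 0.37023

Final: 0.37023


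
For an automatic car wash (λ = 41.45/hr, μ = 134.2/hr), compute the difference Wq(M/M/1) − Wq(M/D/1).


ρ = 41.45/134.2 = 0.3089
Wq(M/M/1) = ρ/(μ−λ) = 0.3089/92.75 = 0.003330 hr
Wq(M/D/1) = ρ/(2(μ−λ)) = 0.001665 hr
Savings = 0.003330 − 0.001665 = 0.001665 hr

Final: 0.001665 hr


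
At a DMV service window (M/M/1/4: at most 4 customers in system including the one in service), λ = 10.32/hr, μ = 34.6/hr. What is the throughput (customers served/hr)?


ρ = 0.2983; P_K = (1−ρ)ρ^4/(1−ρ^5) = 0.005567
λ_eff = λ(1 − P_K) = 10.32·(1 − 0.005567) = 10.32·0.994433 = 10.2625 /hr

Final: 10.2625 /hr


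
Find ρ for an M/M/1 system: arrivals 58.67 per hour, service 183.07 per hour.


ρ = λ/μ = 58.67/183.07 = 0.3205

Final: 0.3205


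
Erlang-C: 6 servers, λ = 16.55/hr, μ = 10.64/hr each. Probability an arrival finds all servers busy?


a = λ/μ = 1.5555; ρ = a/6 = 0.2592
P₀ = 0.211028 (from M/M/c formula)
C(c,a) = [a^c/(c!(1−ρ))]·P₀ = [14.16244/(720·0.7408)]·0.211028
= 0.02655·0.211028 = 0.005604

Final: 0.005604


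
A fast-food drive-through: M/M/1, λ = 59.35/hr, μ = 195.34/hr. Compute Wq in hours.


ρ = 59.35/195.34 = 0.3038
Wq = ρ/(μ−λ) = 0.3038/(195.34 − 59.35) = 0.3038/135.99 = 0.002234 hr

Final: 0.002234 hr


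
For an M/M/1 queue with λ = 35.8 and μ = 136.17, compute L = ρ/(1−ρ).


ρ = λ/μ = 35.8/136.17 = 0.2629
L = ρ/(1−ρ) = 0.2629/(1 − 0.2629) = 0.2629/0.7371 = 0.3567

Final: 0.3567


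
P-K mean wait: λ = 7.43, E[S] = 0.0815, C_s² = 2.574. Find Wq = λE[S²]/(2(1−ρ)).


ρ = λ·E[S] = 7.43·0.0815 = 0.6055
E[S²] = E[S]²(1+C_s²) = 0.0815²·(1+2.574) = 0.023739
Wq = λ·E[S²]/(2(1−ρ)) = 7.43·0.023739/(2·0.3945) = 0.22358 hr

Final: 0.22358 hr


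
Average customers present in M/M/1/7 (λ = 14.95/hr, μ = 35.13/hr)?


ρ = 14.95/35.13 = 0.4256
L = ρ[1 − (K+1)ρ^K + Kρ^(K+1)] / [(1−ρ)(1−ρ^(K+1))]
Numerator: 0.4256·(1 − 8·0.002528 + 7·0.001076) = 0.420161
Denominator: (0.5744)·(0.998924) = 0.573820
L = 0.420161/0.573820 = 0.7322

Final: 0.7322


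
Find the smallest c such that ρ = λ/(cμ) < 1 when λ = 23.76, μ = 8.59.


Stability requires cμ > λ ⇔ c > λ/μ.
λ/μ = 23.76/8.59 = 2.7660
Minimum integer c = ⌊2.7660⌋ + 1 = 3
Check: 3·8.59 = 25.77 > 23.76, while 2·8.59 = 17.18 ≤ 23.76

Final: 3 servers


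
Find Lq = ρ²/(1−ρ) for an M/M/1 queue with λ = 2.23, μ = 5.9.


ρ = 2.23/5.9 = 0.3780
Lq = ρ²/(1−ρ) = 0.1429/0.6220 = 0.2297

Final: 0.2297


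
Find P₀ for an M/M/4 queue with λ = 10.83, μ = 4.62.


a = λ/μ = 10.83/4.62 = 2.3442; ρ = a/c = 0.5860
Σ_{k=0}^{3} a^k/k! (terms k=0..3) = 1.00000 + 2.34416 + 2.74753 + 2.14688 = 8.23857
Tail: a^4/(4!(1−ρ)) = 30.19576/(24·0.4140) = 3.03931
P₀ = 1/(8.23857 + 3.03931) = 1/11.27788 = 0.088669

Final: 0.088669


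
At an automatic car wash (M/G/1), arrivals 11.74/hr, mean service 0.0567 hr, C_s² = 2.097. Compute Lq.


ρ = λ·E[S] = 11.74·0.0567 = 0.6657
Lq = ρ²(1+C_s²)/(2(1−ρ)) = 0.4431·(1+2.097)/(2·0.3343)
= 0.4431·3.0970/0.6687 = 2.05221

Final: 2.05221


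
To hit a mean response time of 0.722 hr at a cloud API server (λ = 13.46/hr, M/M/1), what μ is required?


W = 1/(μ−λ) ⇒ μ − λ = 1/W = 1/0.722 = 1.3850
μ = λ + 1/W = 13.46 + 1.3850 = 14.8450 per hr

Final: 14.8450 /hr


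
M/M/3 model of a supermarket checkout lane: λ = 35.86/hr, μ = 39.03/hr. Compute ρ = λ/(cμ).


ρ = λ/(cμ) = 35.86/(3·39.03) = 35.86/117.09 = 0.3063

Final: 0.3063


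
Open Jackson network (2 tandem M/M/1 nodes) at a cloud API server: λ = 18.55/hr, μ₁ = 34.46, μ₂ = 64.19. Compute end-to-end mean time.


Each node sees arrival rate λ = 18.55/hr (tandem ⇒ throughput preserved).
W₁ = 1/(μ₁−λ) = 1/(34.46−18.55) = 0.06285 hr
W₂ = 1/(μ₂−λ) = 1/(64.19−18.55) = 0.02191 hr
W_total = W₁ + W₂ = 0.06285 + 0.02191 = 0.08476 hr

Final: 0.08476 hr


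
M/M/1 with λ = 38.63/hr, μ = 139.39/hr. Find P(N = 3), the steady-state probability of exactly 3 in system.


ρ = 38.63/139.39 = 0.2771
P_n = (1−ρ)·ρ^n = (1 − 0.2771)·0.2771^3 = 0.7229·0.021285 = 0.015386

Final: 0.015386


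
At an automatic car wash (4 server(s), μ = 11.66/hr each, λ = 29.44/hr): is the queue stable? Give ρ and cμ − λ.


Total capacity cμ = 4·11.66 = 46.64/hr
ρ = λ/(cμ) = 29.44/46.64 = 0.6312
Stable ⇔ ρ < 1: YES
Spare capacity = cμ − λ = 46.64 − 29.44 = 17.20/hr

Final: ρ = 0.6312; stable; margin = 17.20/hr


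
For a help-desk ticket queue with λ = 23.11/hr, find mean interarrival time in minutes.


Mean interarrival time = 1/λ = 1/23.11 hour = 0.04327 hour
In minutes: 0.04327 × 60 = 2.5963 min

Final: 2.5963 min


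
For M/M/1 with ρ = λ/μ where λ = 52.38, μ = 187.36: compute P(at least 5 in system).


ρ = 52.38/187.36 = 0.2796
P(N ≥ n) = ρ^n = 0.2796^5 = 0.001708

Final: 0.001708


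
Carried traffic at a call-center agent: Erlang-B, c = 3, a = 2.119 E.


B(3,2.119) = 0.228174 (Erlang-B)
Carried load = a(1 − B) = 2.119·(1 − 0.228174) = 2.119·0.771826 = 1.6355 E

Final: 1.6355 Erlangs


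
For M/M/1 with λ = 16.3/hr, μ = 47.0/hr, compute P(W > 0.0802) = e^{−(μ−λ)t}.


W ~ Exponential(μ−λ) for M/M/1.
μ − λ = 47.0 − 16.3 = 30.7000
P(W > t) = e^{−(μ−λ)t} = e^{−2.4621} = 0.085252

Final: 0.085252


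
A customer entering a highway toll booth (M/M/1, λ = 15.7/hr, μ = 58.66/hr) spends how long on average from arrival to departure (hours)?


W = 1/(μ−λ) = 1/(58.66 − 15.7) = 1/42.96 = 0.02328 hr

Final: 0.02328 hr


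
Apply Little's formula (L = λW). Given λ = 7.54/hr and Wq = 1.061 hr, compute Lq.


Lq = λWq = 7.54·1.061 = 7.9999

Final: 7.9999


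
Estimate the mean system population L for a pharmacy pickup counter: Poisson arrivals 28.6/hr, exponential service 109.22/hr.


ρ = λ/μ = 28.6/109.22 = 0.2619
L = ρ/(1−ρ) = 0.2619/(1 − 0.2619) = 0.2619/0.7381 = 0.3548

Final: 0.3548


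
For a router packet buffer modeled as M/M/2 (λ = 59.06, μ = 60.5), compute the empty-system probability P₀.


a = λ/μ = 59.06/60.5 = 0.9762; ρ = a/c = 0.4881
Σ_{k=0}^{1} a^k/k! (terms k=0..1) = 1.00000 + 0.97620 = 1.97620
Tail: a^2/(2!(1−ρ)) = 0.95296/(2·0.5119) = 0.93081
P₀ = 1/(1.97620 + 0.93081) = 1/2.90701 = 0.343996

Final: 0.343996
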